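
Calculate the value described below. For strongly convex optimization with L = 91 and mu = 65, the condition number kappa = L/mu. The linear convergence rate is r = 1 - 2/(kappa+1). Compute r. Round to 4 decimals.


Step 1: Compute the condition number.
kappa = L/mu = 91/65 = 1.4
Step 2: Compute the convergence rate.
r = 1 - 2/(kappa + 1) = 1 - 2*mu/(L + mu) = (L - mu)/(L + mu) = 26/156 = 0.1667


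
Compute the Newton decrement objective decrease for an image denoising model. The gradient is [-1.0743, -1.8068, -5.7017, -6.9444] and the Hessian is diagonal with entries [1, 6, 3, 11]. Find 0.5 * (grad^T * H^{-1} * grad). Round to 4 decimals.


Step 1: H is diagonal, so H^(-1) * g = [-1.0743, -0.3011, -1.9006, -0.6313].
Step 2: g^T H^(-1) g = sum_i g_i^2 / H_ii
  = (-1.0743)^2/1 + (-1.8068)^2/6 + (-5.7017)^2/3 + (-6.9444)^2/11
  = 1.1541 + 0.5441 + 10.8365 + 4.3841 = 16.9187
Step 3: Objective decrease = 0.5 * g^T H^(-1) g = 8.4594


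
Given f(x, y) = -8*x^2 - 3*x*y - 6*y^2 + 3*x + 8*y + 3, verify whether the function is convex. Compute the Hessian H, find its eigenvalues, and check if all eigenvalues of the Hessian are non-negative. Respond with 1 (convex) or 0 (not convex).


The Hessian of f(x,y) = -8*x^2 - 3*x*y - 6*y^2 + 3*x + 8*y + 3 is:
H = [[-16, -3], [-3, -12]]
Trace = -16 - 12 = -28
Determinant = -16*-12 - (-3)^2 = 183
Discriminant = (-28)^2 - 4*183 = 52.0
Eigenvalues: lambda_1 = -17.6056, lambda_2 = -10.3944
The function is not convex.

0


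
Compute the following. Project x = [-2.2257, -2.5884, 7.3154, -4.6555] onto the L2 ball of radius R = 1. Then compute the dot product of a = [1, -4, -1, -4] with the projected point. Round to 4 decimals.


Step 1: Compute ||x|| (intermediates to 6 decimals).
||x|| = sqrt((-2.2257)^2 + (-2.5884)^2 + 7.3154^2 + (-4.6555)^2) = 9.318922
Step 2: Project.
Since ||x|| > R, scale = R/||x|| = 1/9.318922 = 0.107309, proj(x) = scale * x
proj(x) = [-0.238838, -0.277759, 0.785008, -0.499577]
Step 3: Dot product.
a^T * proj(x) = 1*(-0.238838) - 4*(-0.277759) - 1*0.785008 - 4*(-0.499577) = 2.0855


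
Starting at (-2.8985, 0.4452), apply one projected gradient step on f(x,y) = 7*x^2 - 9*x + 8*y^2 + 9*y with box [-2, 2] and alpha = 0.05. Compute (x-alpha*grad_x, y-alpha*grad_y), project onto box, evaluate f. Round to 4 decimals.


Step 1: Compute gradient at (-2.8985, 0.4452).
grad_x = 2*7*-2.8985 - 9 = -49.579
grad_y = 2*8*0.4452 + 9 = 16.1232
Step 2: Gradient step.
x_raw = -2.8985 - 0.05*-49.579 = -0.4196
y_raw = 0.4452 - 0.05*16.1232 = -0.361
Step 3: Project onto [-2, 2].
x_proj = clip(-0.4196) = -0.4196
y_proj = clip(-0.361) = -0.361
Step 4: Evaluate f.
f(-0.4196, -0.361) = 2.8018


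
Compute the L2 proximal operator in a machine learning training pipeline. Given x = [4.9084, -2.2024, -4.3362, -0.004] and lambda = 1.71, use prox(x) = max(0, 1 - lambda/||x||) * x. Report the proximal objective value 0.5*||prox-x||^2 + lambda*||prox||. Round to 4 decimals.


Step 1: Compute ||x||.
||x|| = 6.9098
Step 2: Compute scaling factor.
scale = max(0, 1 - 1.71/6.9098) = 0.7525
Step 3: prox(x) = [3.6937, -1.6574, -3.2631, -0.003]
||prox(x)|| = 5.1998
Step 4: Proximal objective.
0.5*||prox-x||^2 = 1.4621
lambda*||prox|| = 8.8917
Total = 10.3537


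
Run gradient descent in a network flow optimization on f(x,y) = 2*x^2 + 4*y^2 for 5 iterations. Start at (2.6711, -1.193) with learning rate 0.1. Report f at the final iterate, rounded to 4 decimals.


Gradient descent on f(x,y) = 2*x^2 + 4*y^2.
Starting point: (2.6711, -1.193), alpha = 0.1
Step 1: grad_x = 2*2*2.6711 = 10.6844, grad_y = 2*4*-1.193 = -9.544
  x_1 = 2.6711 - 0.1*10.6844 = 1.6027
  y_1 = -1.193 - 0.1*-9.544 = -0.2386
Step 2: grad_x = 2*2*1.6027 = 6.4106, grad_y = 2*4*-0.2386 = -1.9088
  x_2 = 1.6027 - 0.1*6.4106 = 0.9616
  y_2 = -0.2386 - 0.1*-1.9088 = -0.0477
Step 3: grad_x = 2*2*0.9616 = 3.8464, grad_y = 2*4*-0.0477 = -0.3818
  x_3 = 0.9616 - 0.1*3.8464 = 0.577
  y_3 = -0.0477 - 0.1*-0.3818 = -0.0095
Step 4: grad_x = 2*2*0.577 = 2.3078, grad_y = 2*4*-0.0095 = -0.0764
  x_4 = 0.577 - 0.1*2.3078 = 0.3462
  y_4 = -0.0095 - 0.1*-0.0764 = -0.0019
Step 5: grad_x = 2*2*0.3462 = 1.3847, grad_y = 2*4*-0.0019 = -0.0153
  x_5 = 0.3462 - 0.1*1.3847 = 0.2077
  y_5 = -0.0019 - 0.1*-0.0153 = -0.0004
f(0.2077, -0.0004) = 2*0.2077^2 + 4*(-0.0004)^2 = 0.0863


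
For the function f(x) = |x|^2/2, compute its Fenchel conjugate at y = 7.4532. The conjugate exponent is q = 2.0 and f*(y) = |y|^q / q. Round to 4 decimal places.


The conjugate exponent q satisfies 1/p + 1/q = 1.
p = 2, so q = 2/(2 - 1) = 2.0
|y|^q = 7.4532^2.0 = 55.5502
f*(7.4532) = 55.5502 / 2.0 = 27.7751


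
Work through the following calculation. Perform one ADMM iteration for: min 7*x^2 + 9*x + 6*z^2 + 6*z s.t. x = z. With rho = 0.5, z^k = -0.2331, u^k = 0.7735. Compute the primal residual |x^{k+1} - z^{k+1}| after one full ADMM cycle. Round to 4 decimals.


ADMM iteration with rho = 0.5, z^k = -0.2331, u^k = 0.7735
Step 1: x-update.
Minimize 7*x^2 + 9*x + (0.5/2)*(x + 0.2331 + 0.7735)^2
FOC: (2*7 + 0.5)*x = -9 + 0.5*(-0.2331 - 0.7735)
x^{k+1} = -0.6554
Step 2: z-update.
Minimize 6*z^2 + 6*z + (0.5/2)*(-0.6554 - z + 0.7735)^2
FOC: (2*6 + 0.5)*z = -6 + 0.5*(-0.6554 + 0.7735)
z^{k+1} = -0.4753
Step 3: u-update.
u^{k+1} = 0.7735 - 0.6554 + 0.4753 = 0.5934
Step 4: Primal residual = |-0.6554 + 0.4753| = 0.1801


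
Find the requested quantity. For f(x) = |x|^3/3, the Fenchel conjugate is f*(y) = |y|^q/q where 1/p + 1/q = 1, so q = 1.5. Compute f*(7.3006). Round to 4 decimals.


The conjugate exponent q satisfies 1/p + 1/q = 1.
p = 3, so q = 3/(3 - 1) = 1.5
|y|^q = 7.3006^1.5 = 19.7259
f*(7.3006) = 19.7259 / 1.5 = 13.1506


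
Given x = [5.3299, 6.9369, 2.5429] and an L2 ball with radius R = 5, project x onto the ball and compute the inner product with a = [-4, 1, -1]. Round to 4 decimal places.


Step 1: Compute ||x|| (intermediates to 6 decimals).
||x|| = sqrt(5.3299^2 + 6.9369^2 + 2.5429^2) = 9.110146
Step 2: Project.
Since ||x|| > R, scale = R/||x|| = 5/9.110146 = 0.548839, proj(x) = scale * x
proj(x) = [2.925257, 3.807241, 1.395643]
Step 3: Dot product.
a^T * proj(x) = -4*2.925257 + 1*3.807241 - 1*1.395643 = -9.2894


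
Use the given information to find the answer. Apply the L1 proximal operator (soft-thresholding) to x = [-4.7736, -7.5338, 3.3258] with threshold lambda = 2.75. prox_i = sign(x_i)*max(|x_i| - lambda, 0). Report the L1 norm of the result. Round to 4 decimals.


Soft-thresholding with lambda = 2.75:
prox(-4.7736) = sign(-4.7736)*max(|-4.7736| - 2.75, 0) = -2.0236
prox(-7.5338) = sign(-7.5338)*max(|-7.5338| - 2.75, 0) = -4.7838
prox(3.3258) = sign(3.3258)*max(|3.3258| - 2.75, 0) = 0.5758
prox(x) = [-2.0236, -4.7838, 0.5758]
||prox(x)||_1 = 2.0236 + 4.7838 + 0.5758 = 7.3832


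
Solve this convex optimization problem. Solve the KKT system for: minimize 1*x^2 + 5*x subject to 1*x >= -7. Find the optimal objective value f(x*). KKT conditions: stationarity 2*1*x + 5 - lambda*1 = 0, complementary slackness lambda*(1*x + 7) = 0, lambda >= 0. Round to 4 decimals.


Step 1: Try lambda = 0 (constraint inactive).
Stationarity: 2*1*x + 5 = 0
x* = -5/(2*1) = -2.5
Check constraint: 1*-2.5 = -2.5 >= -7 -- satisfied.
Step 2: Compute optimal value.
f(x*) = 1*(-2.5)^2 + 5*(-2.5) = -6.25


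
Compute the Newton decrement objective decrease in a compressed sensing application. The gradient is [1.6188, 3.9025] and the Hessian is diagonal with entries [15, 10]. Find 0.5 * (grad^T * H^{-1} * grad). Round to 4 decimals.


Step 1: H is diagonal, so H^(-1) * g = [0.1079, 0.3903].
Step 2: g^T H^(-1) g = sum_i g_i^2 / H_ii
  = (1.6188)^2/15 + (3.9025)^2/10
  = 0.1747 + 1.523 = 1.6977
Step 3: Objective decrease = 0.5 * g^T H^(-1) g = 0.8488


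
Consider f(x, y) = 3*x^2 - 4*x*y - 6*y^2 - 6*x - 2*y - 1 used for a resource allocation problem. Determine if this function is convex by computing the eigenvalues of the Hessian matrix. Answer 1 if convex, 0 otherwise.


The Hessian of f(x,y) = 3*x^2 - 4*x*y - 6*y^2 - 6*x - 2*y - 1 is:
H = [[6, -4], [-4, -12]]
Trace = 6 - 12 = -6
Determinant = 6*-12 - (-4)^2 = -88
Discriminant = (-6)^2 - 4*-88 = 388.0
Eigenvalues: lambda_1 = -12.8489, lambda_2 = 6.8489
The function is not convex.

0


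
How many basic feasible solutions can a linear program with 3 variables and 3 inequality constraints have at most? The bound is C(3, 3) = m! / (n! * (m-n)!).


Each vertex corresponds to some choice of n active constraints out of m, so the number of vertices is at most C(m, n) = m! / (n!(m-n)!).
m = 3, n = 3
Numerator: 3 * 2 * 1
Denominator: 3! = 6
C(3, 3) = 1


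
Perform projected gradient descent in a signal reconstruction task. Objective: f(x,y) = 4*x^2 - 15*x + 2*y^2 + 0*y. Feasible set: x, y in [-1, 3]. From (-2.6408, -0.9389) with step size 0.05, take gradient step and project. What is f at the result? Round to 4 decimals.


Step 1: Compute gradient at (-2.6408, -0.9389).
grad_x = 2*4*-2.6408 - 15 = -36.1264
grad_y = 2*2*-0.9389 + 0 = -3.7556
Step 2: Gradient step.
x_raw = -2.6408 - 0.05*-36.1264 = -0.8345
y_raw = -0.9389 - 0.05*-3.7556 = -0.7511
Step 3: Project onto [-1, 3].
x_proj = clip(-0.8345) = -0.8345
y_proj = clip(-0.7511) = -0.7511
Step 4: Evaluate f.
f(-0.8345, -0.7511) = 16.431


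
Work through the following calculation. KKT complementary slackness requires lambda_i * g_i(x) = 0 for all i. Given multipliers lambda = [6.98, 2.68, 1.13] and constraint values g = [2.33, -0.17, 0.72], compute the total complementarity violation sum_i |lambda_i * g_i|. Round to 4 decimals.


KKT complementary slackness check:
lambda_1 * g_1 = 6.98 * 2.33 = 16.2634
lambda_2 * g_2 = 2.68 * -0.17 = -0.4556
lambda_3 * g_3 = 1.13 * 0.72 = 0.8136
Total violation = 16.2634 + 0.4556 + 0.8136 = 17.5326


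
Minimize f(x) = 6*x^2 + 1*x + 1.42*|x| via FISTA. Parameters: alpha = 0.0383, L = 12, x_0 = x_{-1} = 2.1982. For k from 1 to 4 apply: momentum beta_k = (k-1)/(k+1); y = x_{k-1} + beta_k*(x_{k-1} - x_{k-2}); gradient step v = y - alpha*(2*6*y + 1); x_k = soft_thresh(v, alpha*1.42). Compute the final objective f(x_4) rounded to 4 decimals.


FISTA on f(x) = 6*x^2 + 1*x + 1.42*|x|
L = 12, alpha = 0.0383
Iteration 1: beta = 0.0, y = 2.1982 + 0.0*(2.1982 - 2.1982) = 2.1982
  grad(y) = 27.3784, v = y - alpha*grad = 1.1496
  prox(v) = soft_thresh(1.1496, 0.0544) = 1.0952
Iteration 2: beta = 0.3333, y = 1.0952 + 0.3333*(1.0952 - 2.1982) = 0.7276
  grad(y) = 9.7307, v = y - alpha*grad = 0.3549
  prox(v) = soft_thresh(0.3549, 0.0544) = 0.3005
Iteration 3: beta = 0.5, y = 0.3005 + 0.5*(0.3005 - 1.0952) = -0.0969
  grad(y) = -0.1625, v = y - alpha*grad = -0.0907
  prox(v) = soft_thresh(-0.0907, 0.0544) = -0.0363
Iteration 4: beta = 0.6, y = -0.0363 + 0.6*(-0.0363 - 0.3005) = -0.2383
  grad(y) = -1.8598, v = y - alpha*grad = -0.1671
  prox(v) = soft_thresh(-0.1671, 0.0544) = -0.1127
f(x_4) = 6*(-0.1127)^2 + 1*(-0.1127) + 1.42*|-0.1127| = 0.1235


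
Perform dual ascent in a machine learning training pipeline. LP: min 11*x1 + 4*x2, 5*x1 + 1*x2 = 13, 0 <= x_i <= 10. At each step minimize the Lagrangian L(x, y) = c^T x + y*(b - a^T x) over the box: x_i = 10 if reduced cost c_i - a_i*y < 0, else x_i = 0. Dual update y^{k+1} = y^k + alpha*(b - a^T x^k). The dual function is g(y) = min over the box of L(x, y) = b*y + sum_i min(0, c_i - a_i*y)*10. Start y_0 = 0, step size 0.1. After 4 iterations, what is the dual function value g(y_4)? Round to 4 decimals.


Dual ascent for LP: min 11*x1 + 4*x2, 5*x1 + 1*x2 = 13, 0 <= x_i <= 10
Step 1: y^k = 0.0, reduced costs: (11.0, 4.0)
  x^k = (0.0, 0.0), subgradient = b - a^T x = 13.0
  y^{k+1} = 0.0 + 0.1*13.0 = 1.3
Step 2: y^k = 1.3, reduced costs: (4.5, 2.7)
  x^k = (0.0, 0.0), subgradient = b - a^T x = 13.0
  y^{k+1} = 1.3 + 0.1*13.0 = 2.6
Step 3: y^k = 2.6, reduced costs: (-2.0, 1.4)
  x^k = (10.0, 0.0), subgradient = b - a^T x = -37.0
  y^{k+1} = 2.6 + 0.1*-37.0 = -1.1
Step 4: y^k = -1.1, reduced costs: (16.5, 5.1)
  x^k = (0.0, 0.0), subgradient = b - a^T x = 13.0
  y^{k+1} = -1.1 + 0.1*13.0 = 0.2
Dual objective at y_4 = 0.2: reduced costs (10.0, 3.8), box minimizer x = (0.0, 0.0)
g(y_4) = b*y + (c1 - a1*y)*x1 + (c2 - a2*y)*x2 = 13*0.2 + 10.0*0.0 + 3.8*0.0 = 2.6 + 0.0 + 0.0 = 2.6


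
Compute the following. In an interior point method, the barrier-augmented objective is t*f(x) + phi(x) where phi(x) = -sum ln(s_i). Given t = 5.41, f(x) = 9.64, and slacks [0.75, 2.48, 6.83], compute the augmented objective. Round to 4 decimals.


Step 1: Compute log-barrier.
ln values: [-0.2877, 0.9083, 1.9213]
phi = -(-0.2877 + 0.9083 + 1.9213) = -2.5419
Step 2: Compute augmented objective.
t*f(x) = 5.41*9.64 = 52.1524
Total = 52.1524 - 2.5419 = 49.6105


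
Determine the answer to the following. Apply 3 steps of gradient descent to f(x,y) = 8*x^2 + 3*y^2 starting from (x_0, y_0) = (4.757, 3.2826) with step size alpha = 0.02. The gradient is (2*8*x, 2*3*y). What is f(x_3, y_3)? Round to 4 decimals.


Gradient descent on f(x,y) = 8*x^2 + 3*y^2.
Starting point: (4.757, 3.2826), alpha = 0.02
Step 1: grad_x = 2*8*4.757 = 76.112, grad_y = 2*3*3.2826 = 19.6956
  x_1 = 4.757 - 0.02*76.112 = 3.2348
  y_1 = 3.2826 - 0.02*19.6956 = 2.8887
Step 2: grad_x = 2*8*3.2348 = 51.7562, grad_y = 2*3*2.8887 = 17.3321
  x_2 = 3.2348 - 0.02*51.7562 = 2.1996
  y_2 = 2.8887 - 0.02*17.3321 = 2.542
Step 3: grad_x = 2*8*2.1996 = 35.1942, grad_y = 2*3*2.542 = 15.2523
  x_3 = 2.1996 - 0.02*35.1942 = 1.4958
  y_3 = 2.542 - 0.02*15.2523 = 2.237
f(1.4958, 2.237) = 8*1.4958^2 + 3*2.237^2 = 32.9107


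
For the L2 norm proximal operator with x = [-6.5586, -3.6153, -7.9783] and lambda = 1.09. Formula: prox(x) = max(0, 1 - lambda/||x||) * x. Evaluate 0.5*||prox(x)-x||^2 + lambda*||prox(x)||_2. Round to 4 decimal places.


Step 1: Compute ||x||.
||x|| = 10.9425
Step 2: Compute scaling factor.
scale = max(0, 1 - 1.09/10.9425) = 0.9004
Step 3: prox(x) = [-5.9053, -3.2552, -7.1836]
||prox(x)|| = 9.8525
Step 4: Proximal objective.
0.5*||prox-x||^2 = 0.5941
lambda*||prox|| = 10.7392
Total = 11.3333


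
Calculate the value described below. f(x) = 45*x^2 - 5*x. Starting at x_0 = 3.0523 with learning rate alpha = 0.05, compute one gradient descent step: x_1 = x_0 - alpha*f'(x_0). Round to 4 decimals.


We compute the gradient at x_0 and apply the update.
f'(x) = 90*x - 5
f'(3.0523) = 90*3.0523 - 5 = 269.707
x_1 = 3.0523 - 0.05*269.707 = -10.4331


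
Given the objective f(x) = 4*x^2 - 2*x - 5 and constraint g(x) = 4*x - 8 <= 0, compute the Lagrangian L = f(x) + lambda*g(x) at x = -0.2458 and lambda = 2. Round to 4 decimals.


Step 1: Evaluate f(x).
f(-0.2458) = 4*(-0.2458)^2 - 2*(-0.2458) - 5 = -4.2667
Step 2: Evaluate g(x).
g(-0.2458) = 4*-0.2458 - 8 = -8.9832
Step 3: Compute Lagrangian.
L = -4.2667 + 2*-8.9832 = -22.2331


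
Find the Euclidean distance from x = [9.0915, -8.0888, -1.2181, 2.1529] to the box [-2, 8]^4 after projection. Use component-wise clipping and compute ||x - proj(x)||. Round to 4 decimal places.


Project each component onto [-2, 8].
clip(9.0915) = 8.0, clip(-8.0888) = -2.0, clip(-1.2181) = -1.2181, clip(2.1529) = 2.1529
Projection = [8.0, -2.0, -1.2181, 2.1529]
Squared diffs: [1.1914, 37.0735, 0.0, 0.0]
Distance = sqrt(38.2649) = 6.1859


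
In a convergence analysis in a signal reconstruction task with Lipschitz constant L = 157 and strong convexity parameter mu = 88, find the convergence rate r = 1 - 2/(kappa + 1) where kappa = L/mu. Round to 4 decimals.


Step 1: Compute the condition number.
kappa = L/mu = 157/88 = 1.7841
Step 2: Compute the convergence rate.
r = 1 - 2/(kappa + 1) = 1 - 2*mu/(L + mu) = (L - mu)/(L + mu) = 69/245 = 0.2816


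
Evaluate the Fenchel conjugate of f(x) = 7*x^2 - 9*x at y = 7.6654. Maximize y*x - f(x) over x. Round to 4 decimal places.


f*(y) = sup_x {y*x - a*x^2 - b*x} = sup_x {(y-b)*x - a*x^2}
FOC: (y - b) - 2a*x = 0 => x* = (y - b)/(2a)
x* = (7.6654 + 9)/(2*7) = 1.1904
f*(7.6654) = (y-b)^2/(4a) = (7.6654 + 9)^2/(4*7)
= 277.7356/28 = 9.9191


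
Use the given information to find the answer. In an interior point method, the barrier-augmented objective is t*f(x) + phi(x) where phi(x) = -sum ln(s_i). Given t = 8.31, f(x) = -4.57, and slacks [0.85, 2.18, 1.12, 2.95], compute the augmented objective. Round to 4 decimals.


Step 1: Compute log-barrier.
ln values: [-0.1625, 0.7793, 0.1133, 1.0818]
phi = -(-0.1625 + 0.7793 + 0.1133 + 1.0818) = -1.8119
Step 2: Compute augmented objective.
t*f(x) = 8.31*-4.57 = -37.9767
Total = -37.9767 - 1.8119 = -39.7886


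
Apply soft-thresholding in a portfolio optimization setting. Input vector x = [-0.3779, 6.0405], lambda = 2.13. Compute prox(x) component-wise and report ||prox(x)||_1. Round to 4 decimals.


Soft-thresholding with lambda = 2.13:
prox(-0.3779) = sign(-0.3779)*max(|-0.3779| - 2.13, 0) = 0.0
prox(6.0405) = sign(6.0405)*max(|6.0405| - 2.13, 0) = 3.9105
prox(x) = [0.0, 3.9105]
||prox(x)||_1 = 0.0 + 3.9105 = 3.9105


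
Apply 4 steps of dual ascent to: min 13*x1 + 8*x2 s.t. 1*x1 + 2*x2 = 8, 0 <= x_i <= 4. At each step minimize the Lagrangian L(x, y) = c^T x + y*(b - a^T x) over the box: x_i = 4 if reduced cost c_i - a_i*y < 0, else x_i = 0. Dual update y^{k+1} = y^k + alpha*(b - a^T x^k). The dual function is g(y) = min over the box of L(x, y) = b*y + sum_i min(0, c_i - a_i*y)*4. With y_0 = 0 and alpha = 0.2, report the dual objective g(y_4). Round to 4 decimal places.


Dual ascent for LP: min 13*x1 + 8*x2, 1*x1 + 2*x2 = 8, 0 <= x_i <= 4
Step 1: y^k = 0.0, reduced costs: (13.0, 8.0)
  x^k = (0.0, 0.0), subgradient = b - a^T x = 8.0
  y^{k+1} = 0.0 + 0.2*8.0 = 1.6
Step 2: y^k = 1.6, reduced costs: (11.4, 4.8)
  x^k = (0.0, 0.0), subgradient = b - a^T x = 8.0
  y^{k+1} = 1.6 + 0.2*8.0 = 3.2
Step 3: y^k = 3.2, reduced costs: (9.8, 1.6)
  x^k = (0.0, 0.0), subgradient = b - a^T x = 8.0
  y^{k+1} = 3.2 + 0.2*8.0 = 4.8
Step 4: y^k = 4.8, reduced costs: (8.2, -1.6)
  x^k = (0.0, 4.0), subgradient = b - a^T x = 0.0
  y^{k+1} = 4.8 + 0.2*0.0 = 4.8
Dual objective at y_4 = 4.8: reduced costs (8.2, -1.6), box minimizer x = (0.0, 4.0)
g(y_4) = b*y + (c1 - a1*y)*x1 + (c2 - a2*y)*x2 = 8*4.8 + 8.2*0.0 + (-1.6)*4.0 = 38.4 + 0.0 - 6.4 = 32.0


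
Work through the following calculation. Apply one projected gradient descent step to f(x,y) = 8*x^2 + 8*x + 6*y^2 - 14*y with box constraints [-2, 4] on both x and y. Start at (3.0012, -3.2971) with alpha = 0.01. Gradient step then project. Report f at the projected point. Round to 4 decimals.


Step 1: Compute gradient at (3.0012, -3.2971).
grad_x = 2*8*3.0012 + 8 = 56.0192
grad_y = 2*6*-3.2971 - 14 = -53.5652
Step 2: Gradient step.
x_raw = 3.0012 - 0.01*56.0192 = 2.441
y_raw = -3.2971 - 0.01*-53.5652 = -2.7614
Step 3: Project onto [-2, 4].
x_proj = clip(2.441) = 2.441
y_proj = clip(-2.7614) = -2.0
Step 4: Evaluate f.
f(2.441, -2.0) = 119.1962


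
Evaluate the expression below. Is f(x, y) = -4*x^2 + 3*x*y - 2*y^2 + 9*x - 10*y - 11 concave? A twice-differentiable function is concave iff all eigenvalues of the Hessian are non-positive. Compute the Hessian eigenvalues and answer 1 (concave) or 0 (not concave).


The Hessian of f(x,y) = -4*x^2 + 3*x*y - 2*y^2 + 9*x - 10*y - 11 is:
H = [[-8, 3], [3, -4]]
Trace = -8 - 4 = -12
Determinant = -8*-4 - (3)^2 = 23
Discriminant = (-12)^2 - 4*23 = 52.0
Eigenvalues: lambda_1 = -9.6056, lambda_2 = -2.3944
The function is concave.

1


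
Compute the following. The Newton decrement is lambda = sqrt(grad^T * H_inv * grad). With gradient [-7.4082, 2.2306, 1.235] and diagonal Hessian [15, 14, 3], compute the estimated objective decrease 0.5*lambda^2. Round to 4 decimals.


Step 1: H is diagonal, so H^(-1) * g = [-0.4939, 0.1593, 0.4117].
Step 2: g^T H^(-1) g = sum_i g_i^2 / H_ii
  = (-7.4082)^2/15 + (2.2306)^2/14 + (1.235)^2/3
  = 3.6588 + 0.3554 + 0.5084 = 4.5226
Step 3: Objective decrease = 0.5 * g^T H^(-1) g = 2.2613


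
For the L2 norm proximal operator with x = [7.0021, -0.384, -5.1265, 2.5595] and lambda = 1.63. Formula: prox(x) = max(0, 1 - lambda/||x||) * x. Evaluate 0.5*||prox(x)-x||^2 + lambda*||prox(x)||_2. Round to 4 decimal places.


Step 1: Compute ||x||.
||x|| = 9.0559
Step 2: Compute scaling factor.
scale = max(0, 1 - 1.63/9.0559) = 0.82
Step 3: prox(x) = [5.7418, -0.3149, -4.2038, 2.0988]
||prox(x)|| = 7.4259
Step 4: Proximal objective.
0.5*||prox-x||^2 = 1.3285
lambda*||prox|| = 12.1042
Total = 13.4326


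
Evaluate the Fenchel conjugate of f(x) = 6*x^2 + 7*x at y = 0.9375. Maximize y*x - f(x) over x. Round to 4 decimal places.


f*(y) = sup_x {y*x - a*x^2 - b*x} = sup_x {(y-b)*x - a*x^2}
FOC: (y - b) - 2a*x = 0 => x* = (y - b)/(2a)
x* = (0.9375 - 7)/(2*6) = -0.5052
f*(0.9375) = (y-b)^2/(4a) = (0.9375 - 7)^2/(4*6)
= 36.7539/24 = 1.5314


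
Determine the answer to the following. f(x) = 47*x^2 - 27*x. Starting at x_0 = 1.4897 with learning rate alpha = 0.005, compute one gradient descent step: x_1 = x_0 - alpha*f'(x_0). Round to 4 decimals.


We compute the gradient at x_0 and apply the update.
f'(x) = 94*x - 27
f'(1.4897) = 94*1.4897 - 27 = 113.0318
x_1 = 1.4897 - 0.005*113.0318 = 0.9245


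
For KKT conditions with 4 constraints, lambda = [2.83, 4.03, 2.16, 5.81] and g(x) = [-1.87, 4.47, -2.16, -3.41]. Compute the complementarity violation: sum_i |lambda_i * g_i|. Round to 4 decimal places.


KKT complementary slackness check:
lambda_1 * g_1 = 2.83 * -1.87 = -5.2921
lambda_2 * g_2 = 4.03 * 4.47 = 18.0141
lambda_3 * g_3 = 2.16 * -2.16 = -4.6656
lambda_4 * g_4 = 5.81 * -3.41 = -19.8121
Total violation = 5.2921 + 18.0141 + 4.6656 + 19.8121 = 47.7839


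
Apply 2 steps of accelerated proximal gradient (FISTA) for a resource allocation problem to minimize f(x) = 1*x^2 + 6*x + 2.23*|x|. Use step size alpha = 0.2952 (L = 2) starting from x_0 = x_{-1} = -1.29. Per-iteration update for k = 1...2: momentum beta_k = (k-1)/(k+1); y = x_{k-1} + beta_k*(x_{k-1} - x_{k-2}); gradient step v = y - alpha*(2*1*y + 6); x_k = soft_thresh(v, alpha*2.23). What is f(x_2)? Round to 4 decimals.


FISTA on f(x) = 1*x^2 + 6*x + 2.23*|x|
L = 2, alpha = 0.2952
Iteration 1: beta = 0.0, y = -1.29 + 0.0*(-1.29 + 1.29) = -1.29
  grad(y) = 3.42, v = y - alpha*grad = -2.2996
  prox(v) = soft_thresh(-2.2996, 0.6583) = -1.6413
Iteration 2: beta = 0.3333, y = -1.6413 + 0.3333*(-1.6413 + 1.29) = -1.7584
  grad(y) = 2.4832, v = y - alpha*grad = -2.4914
  prox(v) = soft_thresh(-2.4914, 0.6583) = -1.8331
f(x_2) = 1*(-1.8331)^2 + 6*(-1.8331) + 2.23*|-1.8331| = -3.5505


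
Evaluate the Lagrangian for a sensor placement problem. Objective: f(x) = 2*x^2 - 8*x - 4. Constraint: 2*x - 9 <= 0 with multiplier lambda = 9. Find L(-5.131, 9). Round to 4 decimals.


Step 1: Evaluate f(x).
f(-5.131) = 2*(-5.131)^2 - 8*(-5.131) - 4 = 89.7023
Step 2: Evaluate g(x).
g(-5.131) = 2*-5.131 - 9 = -19.262
Step 3: Compute Lagrangian.
L = 89.7023 + 9*-19.262 = -83.6557


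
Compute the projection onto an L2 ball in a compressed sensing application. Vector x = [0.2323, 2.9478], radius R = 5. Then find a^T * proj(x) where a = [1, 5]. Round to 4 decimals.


Step 1: Compute ||x|| (intermediates to 6 decimals).
||x|| = sqrt(0.2323^2 + 2.9478^2) = 2.956939
Step 2: Project.
Since ||x|| <= R, proj = x (no scaling needed).
proj(x) = [0.2323, 2.9478]
Step 3: Dot product.
a^T * proj(x) = 1*0.2323 + 5*2.9478 = 14.9713


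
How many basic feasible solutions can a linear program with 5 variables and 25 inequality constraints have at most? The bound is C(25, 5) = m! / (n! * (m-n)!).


Each vertex corresponds to some choice of n active constraints out of m, so the number of vertices is at most C(m, n) = m! / (n!(m-n)!).
m = 25, n = 5
Numerator: 25 * 24 * 23 * 22 * 21
Denominator: 5! = 120
C(25, 5) = 53130


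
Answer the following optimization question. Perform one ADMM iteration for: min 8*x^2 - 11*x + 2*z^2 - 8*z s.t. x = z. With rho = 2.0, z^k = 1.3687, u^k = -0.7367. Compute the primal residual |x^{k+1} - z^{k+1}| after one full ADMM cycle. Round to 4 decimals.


ADMM iteration with rho = 2.0, z^k = 1.3687, u^k = -0.7367
Step 1: x-update.
Minimize 8*x^2 - 11*x + (2.0/2)*(x - 1.3687 - 0.7367)^2
FOC: (2*8 + 2.0)*x = 11 + 2.0*(1.3687 + 0.7367)
x^{k+1} = 0.845
Step 2: z-update.
Minimize 2*z^2 - 8*z + (2.0/2)*(0.845 - z - 0.7367)^2
FOC: (2*2 + 2.0)*z = 8 + 2.0*(0.845 - 0.7367)
z^{k+1} = 1.3694
Step 3: u-update.
u^{k+1} = -0.7367 + 0.845 - 1.3694 = -1.2611
Step 4: Primal residual = |0.845 - 1.3694| = 0.5244


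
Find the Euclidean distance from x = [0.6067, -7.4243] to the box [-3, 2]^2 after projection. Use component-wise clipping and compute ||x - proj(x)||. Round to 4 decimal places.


Project each component onto [-3, 2].
clip(0.6067) = 0.6067, clip(-7.4243) = -3.0
Projection = [0.6067, -3.0]
Squared diffs: [0.0, 19.5744]
Distance = sqrt(19.5744) = 4.4243


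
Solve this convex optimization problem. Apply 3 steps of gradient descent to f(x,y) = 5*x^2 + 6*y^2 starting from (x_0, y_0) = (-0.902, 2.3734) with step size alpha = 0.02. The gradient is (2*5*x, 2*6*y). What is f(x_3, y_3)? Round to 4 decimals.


Gradient descent on f(x,y) = 5*x^2 + 6*y^2.
Starting point: (-0.902, 2.3734), alpha = 0.02
Step 1: grad_x = 2*5*-0.902 = -9.02, grad_y = 2*6*2.3734 = 28.4808
  x_1 = -0.902 - 0.02*-9.02 = -0.7216
  y_1 = 2.3734 - 0.02*28.4808 = 1.8038
Step 2: grad_x = 2*5*-0.7216 = -7.216, grad_y = 2*6*1.8038 = 21.6454
  x_2 = -0.7216 - 0.02*-7.216 = -0.5773
  y_2 = 1.8038 - 0.02*21.6454 = 1.3709
Step 3: grad_x = 2*5*-0.5773 = -5.7728, grad_y = 2*6*1.3709 = 16.4505
  x_3 = -0.5773 - 0.02*-5.7728 = -0.4618
  y_3 = 1.3709 - 0.02*16.4505 = 1.0419
f(-0.4618, 1.0419) = 5*(-0.4618)^2 + 6*1.0419^2 = 7.5793


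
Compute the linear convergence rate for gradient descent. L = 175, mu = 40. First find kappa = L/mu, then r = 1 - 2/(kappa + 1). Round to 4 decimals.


Step 1: Compute the condition number.
kappa = L/mu = 175/40 = 4.375
Step 2: Compute the convergence rate.
r = 1 - 2/(kappa + 1) = 1 - 2*mu/(L + mu) = (L - mu)/(L + mu) = 135/215 = 0.6279


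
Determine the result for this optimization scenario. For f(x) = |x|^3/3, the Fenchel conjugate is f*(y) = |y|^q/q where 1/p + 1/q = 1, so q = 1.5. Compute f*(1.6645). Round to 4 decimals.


The conjugate exponent q satisfies 1/p + 1/q = 1.
p = 3, so q = 3/(3 - 1) = 1.5
|y|^q = 1.6645^1.5 = 2.1475
f*(1.6645) = 2.1475 / 1.5 = 1.4316


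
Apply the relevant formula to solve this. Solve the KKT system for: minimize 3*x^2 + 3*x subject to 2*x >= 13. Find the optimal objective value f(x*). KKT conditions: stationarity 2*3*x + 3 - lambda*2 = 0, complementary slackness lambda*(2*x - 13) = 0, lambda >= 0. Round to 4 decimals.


Step 1: Try lambda = 0 (constraint inactive).
x_unc = -3/(2*3) = -0.5
Check: 2*-0.5 = -1.0 < 13 -- violated!
Step 2: Constraint must be active: 2*x = 13
x* = 13/2 = 6.5
lambda = (2*3*6.5 + 3)/2 = 21.0
Step 3: Compute optimal value.
f(x*) = 3*6.5^2 + 3*6.5 = 146.25


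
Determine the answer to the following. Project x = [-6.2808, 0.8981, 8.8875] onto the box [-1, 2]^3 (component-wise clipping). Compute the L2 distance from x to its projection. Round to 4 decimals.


Project each component onto [-1, 2].
clip(-6.2808) = -1.0, clip(0.8981) = 0.8981, clip(8.8875) = 2.0
Projection = [-1.0, 0.8981, 2.0]
Squared diffs: [27.8868, 0.0, 47.4377]
Distance = sqrt(75.3245) = 8.679


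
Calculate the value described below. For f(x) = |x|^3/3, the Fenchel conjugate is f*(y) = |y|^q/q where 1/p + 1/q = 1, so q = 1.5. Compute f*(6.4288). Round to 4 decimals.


The conjugate exponent q satisfies 1/p + 1/q = 1.
p = 3, so q = 3/(3 - 1) = 1.5
|y|^q = 6.4288^1.5 = 16.3003
f*(6.4288) = 16.3003 / 1.5 = 10.8668


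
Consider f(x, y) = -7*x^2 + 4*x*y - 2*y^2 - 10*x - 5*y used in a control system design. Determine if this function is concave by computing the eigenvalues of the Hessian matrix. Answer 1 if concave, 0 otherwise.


The Hessian of f(x,y) = -7*x^2 + 4*x*y - 2*y^2 - 10*x - 5*y is:
H = [[-14, 4], [4, -4]]
Trace = -14 - 4 = -18
Determinant = -14*-4 - (4)^2 = 40
Discriminant = (-18)^2 - 4*40 = 164.0
Eigenvalues: lambda_1 = -15.4031, lambda_2 = -2.5969
The function is concave.

1


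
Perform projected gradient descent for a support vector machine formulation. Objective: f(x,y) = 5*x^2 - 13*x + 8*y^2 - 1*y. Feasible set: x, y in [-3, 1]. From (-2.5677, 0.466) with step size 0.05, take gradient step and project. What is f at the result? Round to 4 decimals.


Step 1: Compute gradient at (-2.5677, 0.466).
grad_x = 2*5*-2.5677 - 13 = -38.677
grad_y = 2*8*0.466 - 1 = 6.456
Step 2: Gradient step.
x_raw = -2.5677 - 0.05*-38.677 = -0.6339
y_raw = 0.466 - 0.05*6.456 = 0.1432
Step 3: Project onto [-3, 1].
x_proj = clip(-0.6339) = -0.6339
y_proj = clip(0.1432) = 0.1432
Step 4: Evaluate f.
f(-0.6339, 0.1432) = 10.2697


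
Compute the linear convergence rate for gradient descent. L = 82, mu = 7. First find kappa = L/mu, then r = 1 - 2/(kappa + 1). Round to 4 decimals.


Step 1: Compute the condition number.
kappa = L/mu = 82/7 = 11.7143
Step 2: Compute the convergence rate.
r = 1 - 2/(kappa + 1) = 1 - 2*mu/(L + mu) = (L - mu)/(L + mu) = 75/89 = 0.8427


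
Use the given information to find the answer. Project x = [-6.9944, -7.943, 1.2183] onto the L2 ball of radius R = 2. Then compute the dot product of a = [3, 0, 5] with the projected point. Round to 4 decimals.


Step 1: Compute ||x|| (intermediates to 6 decimals).
||x|| = sqrt((-6.9944)^2 + (-7.943)^2 + 1.2183^2) = 10.653503
Step 2: Project.
Since ||x|| > R, scale = R/||x|| = 2/10.653503 = 0.187732, proj(x) = scale * x
proj(x) = [-1.313073, -1.491155, 0.228714]
Step 3: Dot product.
a^T * proj(x) = 3*(-1.313073) + 0*(-1.491155) + 5*0.228714 = -2.7956


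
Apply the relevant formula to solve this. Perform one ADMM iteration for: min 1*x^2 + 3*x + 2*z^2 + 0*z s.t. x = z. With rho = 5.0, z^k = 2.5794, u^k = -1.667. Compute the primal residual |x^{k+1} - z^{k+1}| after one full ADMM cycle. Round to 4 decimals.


ADMM iteration with rho = 5.0, z^k = 2.5794, u^k = -1.667
Step 1: x-update.
Minimize 1*x^2 + 3*x + (5.0/2)*(x - 2.5794 - 1.667)^2
FOC: (2*1 + 5.0)*x = -3 + 5.0*(2.5794 + 1.667)
x^{k+1} = 2.6046
Step 2: z-update.
Minimize 2*z^2 + 0*z + (5.0/2)*(2.6046 - z - 1.667)^2
FOC: (2*2 + 5.0)*z = 0 + 5.0*(2.6046 - 1.667)
z^{k+1} = 0.5209
Step 3: u-update.
u^{k+1} = -1.667 + 2.6046 - 0.5209 = 0.4167
Step 4: Primal residual = |2.6046 - 0.5209| = 2.0837


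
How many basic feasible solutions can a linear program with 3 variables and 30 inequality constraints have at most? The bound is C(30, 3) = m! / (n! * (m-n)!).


Each vertex corresponds to some choice of n active constraints out of m, so the number of vertices is at most C(m, n) = m! / (n!(m-n)!).
m = 30, n = 3
Numerator: 30 * 29 * 28
Denominator: 3! = 6
C(30, 3) = 4060


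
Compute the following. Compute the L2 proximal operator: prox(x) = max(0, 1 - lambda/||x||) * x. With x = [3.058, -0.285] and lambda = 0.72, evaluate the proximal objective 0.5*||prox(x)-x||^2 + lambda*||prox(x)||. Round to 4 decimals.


Step 1: Compute ||x||.
||x|| = 3.0713
Step 2: Compute scaling factor.
scale = max(0, 1 - 0.72/3.0713) = 0.7656
Step 3: prox(x) = [2.3411, -0.2182]
||prox(x)|| = 2.3513
Step 4: Proximal objective.
0.5*||prox-x||^2 = 0.2592
lambda*||prox|| = 1.6929
Total = 1.9521


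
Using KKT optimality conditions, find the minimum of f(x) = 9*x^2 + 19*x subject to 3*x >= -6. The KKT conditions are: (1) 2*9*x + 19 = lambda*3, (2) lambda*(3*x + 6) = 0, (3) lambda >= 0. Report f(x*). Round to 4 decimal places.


Step 1: Try lambda = 0 (constraint inactive).
Stationarity: 2*9*x + 19 = 0
x* = -19/(2*9) = -19/18 = -1.0556 (rounded; the exact value -19/18 is used below)
Check constraint: 3*-1.0556 = -3.1668 >= -6 -- satisfied.
Step 2: Compute optimal value.
f(x*) = 9*(-19/18)^2 + 19*(-19/18) = -10.0278


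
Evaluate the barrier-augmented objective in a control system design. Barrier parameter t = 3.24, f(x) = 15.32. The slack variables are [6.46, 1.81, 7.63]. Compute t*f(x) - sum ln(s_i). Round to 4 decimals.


Step 1: Compute log-barrier.
ln values: [1.8656, 0.5933, 2.0321]
phi = -(1.8656 + 0.5933 + 2.0321) = -4.491
Step 2: Compute augmented objective.
t*f(x) = 3.24*15.32 = 49.6368
Total = 49.6368 - 4.491 = 45.1458


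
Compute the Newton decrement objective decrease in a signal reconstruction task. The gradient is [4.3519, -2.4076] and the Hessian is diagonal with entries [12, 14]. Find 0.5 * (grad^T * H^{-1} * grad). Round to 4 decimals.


Step 1: H is diagonal, so H^(-1) * g = [0.3627, -0.172].
Step 2: g^T H^(-1) g = sum_i g_i^2 / H_ii
  = (4.3519)^2/12 + (-2.4076)^2/14
  = 1.5783 + 0.414 = 1.9923
Step 3: Objective decrease = 0.5 * g^T H^(-1) g = 0.9961


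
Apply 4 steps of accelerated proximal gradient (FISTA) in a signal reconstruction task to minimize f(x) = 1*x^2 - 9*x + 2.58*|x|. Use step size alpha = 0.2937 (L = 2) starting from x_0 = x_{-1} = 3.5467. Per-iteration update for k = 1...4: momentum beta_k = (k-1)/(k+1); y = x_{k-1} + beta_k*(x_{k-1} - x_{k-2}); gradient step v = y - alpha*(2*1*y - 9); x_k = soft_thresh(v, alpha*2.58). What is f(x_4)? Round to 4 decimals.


FISTA on f(x) = 1*x^2 - 9*x + 2.58*|x|
L = 2, alpha = 0.2937
Iteration 1: beta = 0.0, y = 3.5467 + 0.0*(3.5467 - 3.5467) = 3.5467
  grad(y) = -1.9066, v = y - alpha*grad = 4.1067
  prox(v) = soft_thresh(4.1067, 0.7577) = 3.3489
Iteration 2: beta = 0.3333, y = 3.3489 + 0.3333*(3.3489 - 3.5467) = 3.283
  grad(y) = -2.434, v = y - alpha*grad = 3.9979
  prox(v) = soft_thresh(3.9979, 0.7577) = 3.2401
Iteration 3: beta = 0.5, y = 3.2401 + 0.5*(3.2401 - 3.3489) = 3.1857
  grad(y) = -2.6286, v = y - alpha*grad = 3.9577
  prox(v) = soft_thresh(3.9577, 0.7577) = 3.2
Iteration 4: beta = 0.6, y = 3.2 + 0.6*(3.2 - 3.2401) = 3.1759
  grad(y) = -2.6482, v = y - alpha*grad = 3.9537
  prox(v) = soft_thresh(3.9537, 0.7577) = 3.1959
f(x_4) = 1*3.1959^2 - 9*3.1959 + 2.58*|3.1959| = -10.3039


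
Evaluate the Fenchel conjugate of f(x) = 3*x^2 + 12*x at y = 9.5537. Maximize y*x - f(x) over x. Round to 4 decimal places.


f*(y) = sup_x {y*x - a*x^2 - b*x} = sup_x {(y-b)*x - a*x^2}
FOC: (y - b) - 2a*x = 0 => x* = (y - b)/(2a)
x* = (9.5537 - 12)/(2*3) = -0.4077
f*(9.5537) = (y-b)^2/(4a) = (9.5537 - 12)^2/(4*3)
= 5.9844/12 = 0.4987


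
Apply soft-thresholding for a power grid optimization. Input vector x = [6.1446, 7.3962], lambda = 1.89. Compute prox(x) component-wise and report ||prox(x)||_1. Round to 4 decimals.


Soft-thresholding with lambda = 1.89:
prox(6.1446) = sign(6.1446)*max(|6.1446| - 1.89, 0) = 4.2546
prox(7.3962) = sign(7.3962)*max(|7.3962| - 1.89, 0) = 5.5062
prox(x) = [4.2546, 5.5062]
||prox(x)||_1 = 4.2546 + 5.5062 = 9.7608


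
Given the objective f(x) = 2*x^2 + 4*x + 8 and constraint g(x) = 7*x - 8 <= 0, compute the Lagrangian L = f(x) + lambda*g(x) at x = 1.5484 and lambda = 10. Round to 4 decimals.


Step 1: Evaluate f(x).
f(1.5484) = 2*1.5484^2 + 4*1.5484 + 8 = 18.9887
Step 2: Evaluate g(x).
g(1.5484) = 7*1.5484 - 8 = 2.8388
Step 3: Compute Lagrangian.
L = 18.9887 + 10*2.8388 = 47.3767


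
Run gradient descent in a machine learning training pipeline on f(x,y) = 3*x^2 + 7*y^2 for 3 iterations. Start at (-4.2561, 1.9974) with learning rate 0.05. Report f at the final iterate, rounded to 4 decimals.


Gradient descent on f(x,y) = 3*x^2 + 7*y^2.
Starting point: (-4.2561, 1.9974), alpha = 0.05
Step 1: grad_x = 2*3*-4.2561 = -25.5366, grad_y = 2*7*1.9974 = 27.9636
  x_1 = -4.2561 - 0.05*-25.5366 = -2.9793
  y_1 = 1.9974 - 0.05*27.9636 = 0.5992
Step 2: grad_x = 2*3*-2.9793 = -17.8756, grad_y = 2*7*0.5992 = 8.3891
  x_2 = -2.9793 - 0.05*-17.8756 = -2.0855
  y_2 = 0.5992 - 0.05*8.3891 = 0.1798
Step 3: grad_x = 2*3*-2.0855 = -12.5129, grad_y = 2*7*0.1798 = 2.5167
  x_3 = -2.0855 - 0.05*-12.5129 = -1.4598
  y_3 = 0.1798 - 0.05*2.5167 = 0.0539
f(-1.4598, 0.0539) = 3*(-1.4598)^2 + 7*0.0539^2 = 6.4138


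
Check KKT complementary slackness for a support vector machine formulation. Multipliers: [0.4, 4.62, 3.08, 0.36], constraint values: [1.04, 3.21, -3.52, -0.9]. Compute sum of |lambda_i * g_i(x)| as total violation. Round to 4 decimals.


KKT complementary slackness check:
lambda_1 * g_1 = 0.4 * 1.04 = 0.416
lambda_2 * g_2 = 4.62 * 3.21 = 14.8302
lambda_3 * g_3 = 3.08 * -3.52 = -10.8416
lambda_4 * g_4 = 0.36 * -0.9 = -0.324
Total violation = 0.416 + 14.8302 + 10.8416 + 0.324 = 26.4118


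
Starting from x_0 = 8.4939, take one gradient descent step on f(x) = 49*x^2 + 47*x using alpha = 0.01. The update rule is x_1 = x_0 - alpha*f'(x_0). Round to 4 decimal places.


We compute the gradient at x_0 and apply the update.
f'(x) = 98*x + 47
f'(8.4939) = 98*8.4939 + 47 = 879.4022
x_1 = 8.4939 - 0.01*879.4022 = -0.3001


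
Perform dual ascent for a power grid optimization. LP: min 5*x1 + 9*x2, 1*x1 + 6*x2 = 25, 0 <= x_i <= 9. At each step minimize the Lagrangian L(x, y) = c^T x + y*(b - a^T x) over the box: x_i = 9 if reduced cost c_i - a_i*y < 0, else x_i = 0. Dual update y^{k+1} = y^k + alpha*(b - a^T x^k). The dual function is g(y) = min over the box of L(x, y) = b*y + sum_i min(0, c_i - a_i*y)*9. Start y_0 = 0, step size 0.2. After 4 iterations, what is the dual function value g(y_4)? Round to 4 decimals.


Dual ascent for LP: min 5*x1 + 9*x2, 1*x1 + 6*x2 = 25, 0 <= x_i <= 9
Step 1: y^k = 0.0, reduced costs: (5.0, 9.0)
  x^k = (0.0, 0.0), subgradient = b - a^T x = 25.0
  y^{k+1} = 0.0 + 0.2*25.0 = 5.0
Step 2: y^k = 5.0, reduced costs: (0.0, -21.0)
  x^k = (0.0, 9.0), subgradient = b - a^T x = -29.0
  y^{k+1} = 5.0 + 0.2*-29.0 = -0.8
Step 3: y^k = -0.8, reduced costs: (5.8, 13.8)
  x^k = (0.0, 0.0), subgradient = b - a^T x = 25.0
  y^{k+1} = -0.8 + 0.2*25.0 = 4.2
Step 4: y^k = 4.2, reduced costs: (0.8, -16.2)
  x^k = (0.0, 9.0), subgradient = b - a^T x = -29.0
  y^{k+1} = 4.2 + 0.2*-29.0 = -1.6
Dual objective at y_4 = -1.6: reduced costs (6.6, 18.6), box minimizer x = (0.0, 0.0)
g(y_4) = b*y + (c1 - a1*y)*x1 + (c2 - a2*y)*x2 = 25*(-1.6) + 6.6*0.0 + 18.6*0.0 = -40.0 + 0.0 + 0.0 = -40.0


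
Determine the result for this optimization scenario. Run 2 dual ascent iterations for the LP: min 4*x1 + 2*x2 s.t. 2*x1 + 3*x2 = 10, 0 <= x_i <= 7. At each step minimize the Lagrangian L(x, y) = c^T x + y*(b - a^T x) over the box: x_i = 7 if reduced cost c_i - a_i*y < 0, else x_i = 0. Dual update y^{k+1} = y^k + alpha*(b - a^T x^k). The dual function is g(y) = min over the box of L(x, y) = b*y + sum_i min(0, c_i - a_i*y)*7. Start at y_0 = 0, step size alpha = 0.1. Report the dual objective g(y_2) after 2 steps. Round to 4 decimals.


Dual ascent for LP: min 4*x1 + 2*x2, 2*x1 + 3*x2 = 10, 0 <= x_i <= 7
Step 1: y^k = 0.0, reduced costs: (4.0, 2.0)
  x^k = (0.0, 0.0), subgradient = b - a^T x = 10.0
  y^{k+1} = 0.0 + 0.1*10.0 = 1.0
Step 2: y^k = 1.0, reduced costs: (2.0, -1.0)
  x^k = (0.0, 7.0), subgradient = b - a^T x = -11.0
  y^{k+1} = 1.0 + 0.1*-11.0 = -0.1
Dual objective at y_2 = -0.1: reduced costs (4.2, 2.3), box minimizer x = (0.0, 0.0)
g(y_2) = b*y + (c1 - a1*y)*x1 + (c2 - a2*y)*x2 = 10*(-0.1) + 4.2*0.0 + 2.3*0.0 = -1.0 + 0.0 + 0.0 = -1.0


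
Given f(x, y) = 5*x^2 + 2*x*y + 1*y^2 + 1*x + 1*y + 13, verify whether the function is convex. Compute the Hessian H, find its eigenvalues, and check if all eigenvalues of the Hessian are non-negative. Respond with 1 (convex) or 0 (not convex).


The Hessian of f(x,y) = 5*x^2 + 2*x*y + 1*y^2 + 1*x + 1*y + 13 is:
H = [[10, 2], [2, 2]]
Trace = 10 + 2 = 12
Determinant = 10*2 - (2)^2 = 16
Discriminant = (12)^2 - 4*16 = 80.0
Eigenvalues: lambda_1 = 1.5279, lambda_2 = 10.4721
The function is convex.

1


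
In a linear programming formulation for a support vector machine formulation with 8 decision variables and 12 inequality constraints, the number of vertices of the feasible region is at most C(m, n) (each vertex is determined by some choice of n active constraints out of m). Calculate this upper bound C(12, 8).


Each vertex corresponds to some choice of n active constraints out of m, so the number of vertices is at most C(m, n) = m! / (n!(m-n)!).
m = 12, n = 8
Numerator: 12 * 11 * 10 * 9 * 8 * 7 * 6 * 5
Denominator: 8! = 40320
C(12, 8) = 495


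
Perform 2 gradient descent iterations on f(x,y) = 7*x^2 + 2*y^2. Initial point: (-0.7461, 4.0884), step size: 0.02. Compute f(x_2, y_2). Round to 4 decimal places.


Gradient descent on f(x,y) = 7*x^2 + 2*y^2.
Starting point: (-0.7461, 4.0884), alpha = 0.02
Step 1: grad_x = 2*7*-0.7461 = -10.4454, grad_y = 2*2*4.0884 = 16.3536
  x_1 = -0.7461 - 0.02*-10.4454 = -0.5372
  y_1 = 4.0884 - 0.02*16.3536 = 3.7613
Step 2: grad_x = 2*7*-0.5372 = -7.5207, grad_y = 2*2*3.7613 = 15.0453
  x_2 = -0.5372 - 0.02*-7.5207 = -0.3868
  y_2 = 3.7613 - 0.02*15.0453 = 3.4604
f(-0.3868, 3.4604) = 7*(-0.3868)^2 + 2*3.4604^2 = 24.9962
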